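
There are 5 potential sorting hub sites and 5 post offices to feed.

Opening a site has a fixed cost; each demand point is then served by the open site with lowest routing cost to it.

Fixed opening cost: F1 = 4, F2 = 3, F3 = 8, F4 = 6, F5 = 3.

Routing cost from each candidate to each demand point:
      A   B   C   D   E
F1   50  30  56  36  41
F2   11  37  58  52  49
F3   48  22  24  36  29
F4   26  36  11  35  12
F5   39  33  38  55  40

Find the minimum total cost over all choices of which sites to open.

108

Open {F2, F3, F4}: assign each demand point to its cheapest open site.
  A→F2 11, B→F3 22, C→F4 11, D→F4 35, E→F4 12
  routing cost 91, fixed 17 → total 108.
Compare {F2, F3, F4, F5}: routing cost 91 + fixed 20 = 111.
Compare {F1, F2, F4}: routing cost 99 + fixed 13 = 112.
Compare {F1, F2, F3, F4}: routing cost 91 + fixed 21 = 112.
All other subsets cost ≥ 111. Minimum total cost: 108.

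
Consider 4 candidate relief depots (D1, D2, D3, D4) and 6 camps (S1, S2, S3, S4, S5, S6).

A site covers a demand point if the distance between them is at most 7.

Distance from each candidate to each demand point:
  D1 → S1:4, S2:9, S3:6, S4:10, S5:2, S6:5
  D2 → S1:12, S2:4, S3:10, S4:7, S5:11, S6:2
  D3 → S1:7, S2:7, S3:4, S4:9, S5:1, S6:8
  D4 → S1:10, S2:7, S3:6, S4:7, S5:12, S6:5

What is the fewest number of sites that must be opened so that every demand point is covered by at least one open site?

Coverage sets (demand points within 7 of each site):
  D1: {S1, S3, S5, S6}
  D2: {S2, S4, S6}
  D3: {S1, S2, S3, S5}
  D4: {S2, S3, S4, S6}
No single site covers all 6 demand points.
But {D1, D2} covers everything, so the minimum is 2.

2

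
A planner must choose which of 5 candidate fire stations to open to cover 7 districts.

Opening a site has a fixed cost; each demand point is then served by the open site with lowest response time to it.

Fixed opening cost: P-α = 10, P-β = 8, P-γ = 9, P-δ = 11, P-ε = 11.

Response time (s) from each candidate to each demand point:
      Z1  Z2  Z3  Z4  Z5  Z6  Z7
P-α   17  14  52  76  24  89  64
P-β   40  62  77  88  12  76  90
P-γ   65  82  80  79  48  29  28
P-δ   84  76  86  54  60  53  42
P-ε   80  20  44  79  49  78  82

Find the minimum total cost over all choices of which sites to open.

Open {P-α, P-β, P-γ, P-δ}: assign each demand point to its cheapest open site.
  Z1→P-α 17, Z2→P-α 14, Z3→P-α 52, Z4→P-δ 54, Z5→P-β 12, Z6→P-γ 29, Z7→P-γ 28
  response time 206, fixed 38 → total 244.
Compare {P-α, P-β, P-γ, P-δ, P-ε}: response time 198 + fixed 49 = 247.
Compare {P-α, P-γ, P-δ}: response time 218 + fixed 30 = 248.
Compare {P-α, P-γ, P-δ, P-ε}: response time 210 + fixed 41 = 251.
All other subsets cost ≥ 247. Minimum total cost: 244.

244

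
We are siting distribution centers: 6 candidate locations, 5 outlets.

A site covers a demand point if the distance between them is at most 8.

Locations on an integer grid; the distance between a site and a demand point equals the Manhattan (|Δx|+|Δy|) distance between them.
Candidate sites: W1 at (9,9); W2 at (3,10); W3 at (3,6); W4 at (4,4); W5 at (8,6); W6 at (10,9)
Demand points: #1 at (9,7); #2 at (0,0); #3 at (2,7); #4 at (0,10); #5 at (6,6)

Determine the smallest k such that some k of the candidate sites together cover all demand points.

Coverage sets (demand points within 8 of each site):
  W1: {#1, #5}
  W2: {#3, #4, #5}
  W3: {#1, #3, #4, #5}
  W4: {#1, #2, #3, #5}
  W5: {#1, #3, #5}
  W6: {#1, #5}
No single site covers all 5 demand points.
But {W2, W4} covers everything, so the minimum is 2.

2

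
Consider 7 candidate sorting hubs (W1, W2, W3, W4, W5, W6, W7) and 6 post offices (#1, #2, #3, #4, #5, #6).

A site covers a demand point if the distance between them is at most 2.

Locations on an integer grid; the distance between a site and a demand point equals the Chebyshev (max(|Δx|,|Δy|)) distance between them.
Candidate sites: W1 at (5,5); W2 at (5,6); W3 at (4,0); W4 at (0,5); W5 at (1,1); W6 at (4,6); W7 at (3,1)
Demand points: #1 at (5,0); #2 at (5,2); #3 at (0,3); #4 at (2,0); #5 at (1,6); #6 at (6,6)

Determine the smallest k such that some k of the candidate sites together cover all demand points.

Coverage sets (demand points within 2 of each site):
  W1: {#6}
  W2: {#6}
  W3: {#1, #2, #4}
  W4: {#3, #5}
  W5: {#3, #4}
  W6: {#6}
  W7: {#1, #2, #4}
No 2 sites suffice: every size-2 union leaves at least one demand point uncovered.
But {W1, W3, W4} covers everything, so the minimum is 3.

3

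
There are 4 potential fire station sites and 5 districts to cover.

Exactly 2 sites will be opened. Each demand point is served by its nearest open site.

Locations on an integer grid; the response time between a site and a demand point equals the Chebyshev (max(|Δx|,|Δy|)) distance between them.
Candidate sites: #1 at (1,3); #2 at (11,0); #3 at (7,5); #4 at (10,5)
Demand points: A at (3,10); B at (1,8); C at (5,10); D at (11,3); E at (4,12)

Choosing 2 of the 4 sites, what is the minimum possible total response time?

Open {#3, #4}.
  A→#3 5, B→#3 6, C→#3 5, D→#4 2, E→#3 7  ⇒ total 25.
Compare {#1, #3}: total 26.
Compare {#1, #4}: total 26.
No size-2 selection does better; minimum is 25.

25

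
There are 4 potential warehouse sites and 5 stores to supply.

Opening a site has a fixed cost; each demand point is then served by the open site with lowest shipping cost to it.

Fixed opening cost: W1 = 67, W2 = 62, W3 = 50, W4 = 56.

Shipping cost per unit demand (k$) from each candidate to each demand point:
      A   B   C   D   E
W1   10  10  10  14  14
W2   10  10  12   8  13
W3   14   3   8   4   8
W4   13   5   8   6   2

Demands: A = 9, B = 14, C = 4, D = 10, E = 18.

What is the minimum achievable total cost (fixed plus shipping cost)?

Open {W4}: assign each demand point to its cheapest open site.
  A→W4 9×13=117, B→W4 14×5=70, C→W4 4×8=32, D→W4 10×6=60, E→W4 18×2=36
  shipping cost 315, fixed 56 → total 371.
Compare {W3, W4}: shipping cost 267 + fixed 106 = 373.
Compare {W2, W4}: shipping cost 288 + fixed 118 = 406.
Compare {W2, W3, W4}: shipping cost 240 + fixed 168 = 408.
All other subsets cost ≥ 373. Minimum total cost: 371.

371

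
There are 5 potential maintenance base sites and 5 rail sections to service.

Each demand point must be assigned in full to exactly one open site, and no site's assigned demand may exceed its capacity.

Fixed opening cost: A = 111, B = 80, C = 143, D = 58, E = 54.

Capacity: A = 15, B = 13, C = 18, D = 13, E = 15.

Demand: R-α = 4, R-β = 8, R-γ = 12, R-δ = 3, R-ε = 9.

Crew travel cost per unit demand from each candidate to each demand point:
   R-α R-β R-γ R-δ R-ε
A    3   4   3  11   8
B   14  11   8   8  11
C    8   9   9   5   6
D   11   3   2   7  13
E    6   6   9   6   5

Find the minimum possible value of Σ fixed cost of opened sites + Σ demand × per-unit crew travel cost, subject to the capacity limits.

Open {A, D, E}; cheapest assignment that respects the capacities:
  A (cap 15, load 12): R-α, R-β — cost 4×3 + 8×4 = 44
  D (cap 13, load 12): R-γ — cost 12×2 = 24
  E (cap 15, load 12): R-δ, R-ε — cost 3×6 + 9×5 = 63
  Shipping 131, fixed 223 → total 354.
  Any other capacity-feasible assignment to {A, D, E} ships for at least 131.
Compare {B, D, E}: its best feasible assignment gives total 397.
Compare {C, D, E}: its best feasible assignment gives total 420.
Every other set of open sites that can feasibly serve all demand totals ≥ 397 even under its best assignment. Minimum: 354.

354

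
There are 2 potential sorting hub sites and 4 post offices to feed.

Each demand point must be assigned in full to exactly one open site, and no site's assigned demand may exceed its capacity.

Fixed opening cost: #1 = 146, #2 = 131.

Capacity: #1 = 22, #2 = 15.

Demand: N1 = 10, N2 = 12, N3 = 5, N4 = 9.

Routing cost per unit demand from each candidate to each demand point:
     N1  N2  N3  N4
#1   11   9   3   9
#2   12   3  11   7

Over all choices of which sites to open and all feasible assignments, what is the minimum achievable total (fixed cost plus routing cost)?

Open {#1, #2}; cheapest assignment that respects the capacities:
  #1 (cap 22, load 22): N1, N2 — cost 10×11 + 12×9 = 218
  #2 (cap 15, load 14): N3, N4 — cost 5×11 + 9×7 = 118
  Shipping 336, fixed 277 → total 613.
  Any other capacity-feasible assignment to {#1, #2} ships for at least 336.
Total demand is 36 and no other set of sites has combined capacity ≥ 36, so {#1, #2} is the only feasible choice of open sites. Minimum: 613.

613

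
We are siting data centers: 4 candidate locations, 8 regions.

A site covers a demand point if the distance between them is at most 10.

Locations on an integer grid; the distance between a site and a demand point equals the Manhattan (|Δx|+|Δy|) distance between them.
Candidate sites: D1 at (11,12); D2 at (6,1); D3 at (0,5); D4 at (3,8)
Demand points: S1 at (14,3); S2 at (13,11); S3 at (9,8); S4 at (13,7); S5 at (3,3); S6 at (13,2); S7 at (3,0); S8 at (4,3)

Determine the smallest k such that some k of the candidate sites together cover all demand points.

Coverage sets (demand points within 10 of each site):
  D1: {S2, S3, S4}
  D2: {S1, S3, S5, S6, S7, S8}
  D3: {S5, S7, S8}
  D4: {S3, S5, S7, S8}
No single site covers all 8 demand points.
But {D1, D2} covers everything, so the minimum is 2.

2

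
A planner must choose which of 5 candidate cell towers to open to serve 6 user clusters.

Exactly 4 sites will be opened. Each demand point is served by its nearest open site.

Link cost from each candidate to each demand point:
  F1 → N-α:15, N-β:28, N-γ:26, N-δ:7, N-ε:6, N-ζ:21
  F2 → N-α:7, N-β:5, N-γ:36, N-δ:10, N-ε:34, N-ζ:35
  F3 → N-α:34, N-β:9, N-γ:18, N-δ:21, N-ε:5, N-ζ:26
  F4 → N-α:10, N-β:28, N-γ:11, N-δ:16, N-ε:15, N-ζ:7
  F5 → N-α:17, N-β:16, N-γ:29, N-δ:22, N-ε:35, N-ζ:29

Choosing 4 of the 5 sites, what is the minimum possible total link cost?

Open {F1, F2, F3, F4}.
  N-α→F2 7, N-β→F2 5, N-γ→F4 11, N-δ→F1 7, N-ε→F3 5, N-ζ→F4 7  ⇒ total 42.
Compare {F1, F2, F4, F5}: total 43.
Compare {F2, F3, F4, F5}: total 45.
No size-4 selection does better; minimum is 42.

42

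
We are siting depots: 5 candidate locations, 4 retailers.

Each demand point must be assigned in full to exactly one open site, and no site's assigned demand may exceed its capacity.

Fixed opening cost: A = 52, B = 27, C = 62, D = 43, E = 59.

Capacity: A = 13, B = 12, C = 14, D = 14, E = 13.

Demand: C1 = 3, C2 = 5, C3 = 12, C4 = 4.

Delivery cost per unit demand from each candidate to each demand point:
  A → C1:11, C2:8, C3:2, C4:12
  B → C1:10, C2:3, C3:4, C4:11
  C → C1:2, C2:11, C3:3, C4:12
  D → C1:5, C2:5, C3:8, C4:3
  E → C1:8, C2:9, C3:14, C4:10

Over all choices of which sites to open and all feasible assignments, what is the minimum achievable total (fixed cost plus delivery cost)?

Open {B, D}; cheapest assignment that respects the capacities:
  B (cap 12, load 12): C3 — cost 12×4 = 48
  D (cap 14, load 12): C1, C2, C4 — cost 3×5 + 5×5 + 4×3 = 52
  Shipping 100, fixed 70 → total 170.
  Any other capacity-feasible assignment to {B, D} ships for at least 100.
Compare {A, D}: its best feasible assignment gives total 171.
Compare {A, B, D}: its best feasible assignment gives total 188.
Every other set of open sites that can feasibly serve all demand totals ≥ 171 even under its best assignment. Minimum: 170.

170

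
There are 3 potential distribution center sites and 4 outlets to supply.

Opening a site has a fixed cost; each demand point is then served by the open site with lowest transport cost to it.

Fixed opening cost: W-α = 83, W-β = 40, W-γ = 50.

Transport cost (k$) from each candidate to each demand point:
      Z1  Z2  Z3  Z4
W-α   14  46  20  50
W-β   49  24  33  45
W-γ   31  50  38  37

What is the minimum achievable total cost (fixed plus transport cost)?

Open {W-β}: assign each demand point to its cheapest open site.
  Z1→W-β 49, Z2→W-β 24, Z3→W-β 33, Z4→W-β 45
  transport cost 151, fixed 40 → total 191.
Compare {W-γ}: transport cost 156 + fixed 50 = 206.
Compare {W-α}: transport cost 130 + fixed 83 = 213.
Compare {W-β, W-γ}: transport cost 125 + fixed 90 = 215.
All other subsets cost ≥ 206. Minimum total cost: 191.

191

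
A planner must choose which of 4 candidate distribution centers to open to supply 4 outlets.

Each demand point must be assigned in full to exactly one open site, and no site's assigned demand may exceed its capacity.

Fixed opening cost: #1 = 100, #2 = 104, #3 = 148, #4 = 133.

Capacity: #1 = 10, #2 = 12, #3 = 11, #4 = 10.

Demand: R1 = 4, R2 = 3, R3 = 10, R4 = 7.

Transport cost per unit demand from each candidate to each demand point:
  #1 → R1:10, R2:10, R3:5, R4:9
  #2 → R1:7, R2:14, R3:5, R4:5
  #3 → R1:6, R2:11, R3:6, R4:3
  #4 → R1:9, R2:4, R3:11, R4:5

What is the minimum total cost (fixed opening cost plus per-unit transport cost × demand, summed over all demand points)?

462

Open {#1, #2, #4}; cheapest assignment that respects the capacities:
  #1 (cap 10, load 10): R3 — cost 10×5 = 50
  #2 (cap 12, load 11): R1, R4 — cost 4×7 + 7×5 = 63
  #4 (cap 10, load 3): R2 — cost 3×4 = 12
  Shipping 125, fixed 337 → total 462.
  Any other capacity-feasible assignment to {#1, #2, #4} ships for at least 125.
Compare {#1, #2, #3}: its best feasible assignment gives total 477.
Compare {#1, #3, #4}: its best feasible assignment gives total 488.
Every other set of open sites that can feasibly serve all demand totals ≥ 477 even under its best assignment. Minimum: 462.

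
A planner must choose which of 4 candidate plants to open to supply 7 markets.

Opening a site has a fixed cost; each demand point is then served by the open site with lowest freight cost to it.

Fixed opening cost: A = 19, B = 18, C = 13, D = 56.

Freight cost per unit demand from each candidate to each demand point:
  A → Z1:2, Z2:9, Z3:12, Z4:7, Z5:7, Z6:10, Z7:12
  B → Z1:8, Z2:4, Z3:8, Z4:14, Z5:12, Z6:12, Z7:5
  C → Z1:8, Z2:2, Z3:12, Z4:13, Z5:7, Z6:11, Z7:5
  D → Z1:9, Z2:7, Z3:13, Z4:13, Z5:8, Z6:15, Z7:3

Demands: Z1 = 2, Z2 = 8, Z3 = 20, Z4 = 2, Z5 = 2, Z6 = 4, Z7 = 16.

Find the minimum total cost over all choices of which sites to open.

378

Open {A, B, C}: assign each demand point to its cheapest open site.
  Z1→A 2×2=4, Z2→C 8×2=16, Z3→B 20×8=160, Z4→A 2×7=14, Z5→A 2×7=14, Z6→A 4×10=40, Z7→B 16×5=80
  freight cost 328, fixed 50 → total 378.
Compare {A, B}: freight cost 344 + fixed 37 = 381.
Compare {B, C}: freight cost 356 + fixed 31 = 387.
Compare {A, B, C, D}: freight cost 296 + fixed 106 = 402.
All other subsets cost ≥ 381. Minimum total cost: 378.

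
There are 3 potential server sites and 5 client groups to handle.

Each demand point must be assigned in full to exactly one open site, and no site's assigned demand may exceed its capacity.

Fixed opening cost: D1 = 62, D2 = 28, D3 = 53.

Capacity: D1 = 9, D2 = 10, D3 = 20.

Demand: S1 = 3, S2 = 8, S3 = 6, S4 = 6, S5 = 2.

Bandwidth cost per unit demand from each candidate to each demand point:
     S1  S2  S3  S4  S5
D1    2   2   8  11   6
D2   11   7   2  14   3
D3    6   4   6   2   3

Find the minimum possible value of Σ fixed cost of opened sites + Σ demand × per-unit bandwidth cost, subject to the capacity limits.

Open {D2, D3}; cheapest assignment that respects the capacities:
  D2 (cap 10, load 8): S3, S5 — cost 6×2 + 2×3 = 18
  D3 (cap 20, load 17): S1, S2, S4 — cost 3×6 + 8×4 + 6×2 = 62
  Shipping 80, fixed 81 → total 161.
  Any other capacity-feasible assignment to {D2, D3} ships for at least 80.
Compare {D1, D3}: its best feasible assignment gives total 203.
Compare {D1, D2, D3}: its best feasible assignment gives total 207.
Every other set of open sites that can feasibly serve all demand totals ≥ 203 even under its best assignment. Minimum: 161.

161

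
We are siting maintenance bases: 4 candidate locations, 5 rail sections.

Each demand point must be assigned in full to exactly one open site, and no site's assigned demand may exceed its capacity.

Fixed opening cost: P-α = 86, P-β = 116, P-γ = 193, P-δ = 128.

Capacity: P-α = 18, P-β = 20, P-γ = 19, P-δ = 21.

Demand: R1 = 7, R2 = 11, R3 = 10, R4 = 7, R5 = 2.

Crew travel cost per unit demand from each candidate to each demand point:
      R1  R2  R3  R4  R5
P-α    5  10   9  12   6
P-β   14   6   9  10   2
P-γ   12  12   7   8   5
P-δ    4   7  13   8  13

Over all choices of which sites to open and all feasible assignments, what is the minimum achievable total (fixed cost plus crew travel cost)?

Open {P-α, P-β}; cheapest assignment that respects the capacities:
  P-α (cap 18, load 17): R1, R3 — cost 7×5 + 10×9 = 125
  P-β (cap 20, load 20): R2, R4, R5 — cost 11×6 + 7×10 + 2×2 = 140
  Shipping 265, fixed 202 → total 467.
  Any other capacity-feasible assignment to {P-α, P-β} ships for at least 265.
Compare {P-α, P-δ}: its best feasible assignment gives total 498.
Compare {P-β, P-δ}: its best feasible assignment gives total 513.
Every other set of open sites that can feasibly serve all demand totals ≥ 498 even under its best assignment. Minimum: 467.

467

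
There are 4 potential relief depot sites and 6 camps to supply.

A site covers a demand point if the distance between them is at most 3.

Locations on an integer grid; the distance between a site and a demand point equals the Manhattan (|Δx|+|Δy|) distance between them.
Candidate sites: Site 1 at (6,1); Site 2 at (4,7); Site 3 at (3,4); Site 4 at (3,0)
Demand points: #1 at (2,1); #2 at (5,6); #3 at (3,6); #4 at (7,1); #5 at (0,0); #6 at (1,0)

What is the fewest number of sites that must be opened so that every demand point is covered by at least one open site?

Coverage sets (demand points within 3 of each site):
  Site 1: {#4}
  Site 2: {#2, #3}
  Site 3: {#3}
  Site 4: {#1, #5, #6}
No 2 sites suffice: every size-2 union leaves at least one demand point uncovered.
But {Site 1, Site 2, Site 4} covers everything, so the minimum is 3.

3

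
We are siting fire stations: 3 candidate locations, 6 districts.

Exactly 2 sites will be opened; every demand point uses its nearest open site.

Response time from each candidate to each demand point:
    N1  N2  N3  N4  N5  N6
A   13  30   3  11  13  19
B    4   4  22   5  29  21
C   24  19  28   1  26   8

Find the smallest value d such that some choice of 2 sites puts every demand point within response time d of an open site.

19

Open {A, B}.
  Farthest demand point is N6 at response time 19 (to A); all others are ≤ 19.
With {A, C} the worst case is 19.
With {B, C} the worst case is 26.
No size-2 selection achieves below 19.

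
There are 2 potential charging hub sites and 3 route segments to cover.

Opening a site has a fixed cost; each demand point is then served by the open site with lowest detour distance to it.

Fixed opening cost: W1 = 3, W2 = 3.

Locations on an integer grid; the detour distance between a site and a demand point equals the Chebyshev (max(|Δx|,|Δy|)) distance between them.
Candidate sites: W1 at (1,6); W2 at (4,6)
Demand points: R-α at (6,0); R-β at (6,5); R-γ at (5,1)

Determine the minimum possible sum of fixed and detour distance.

Open {W2}: assign each demand point to its cheapest open site.
  R-α→W2 6, R-β→W2 2, R-γ→W2 5
  detour distance 13, fixed 3 → total 16.
Compare {W1}: detour distance 16 + fixed 3 = 19.
Compare {W1, W2}: detour distance 13 + fixed 6 = 19.

16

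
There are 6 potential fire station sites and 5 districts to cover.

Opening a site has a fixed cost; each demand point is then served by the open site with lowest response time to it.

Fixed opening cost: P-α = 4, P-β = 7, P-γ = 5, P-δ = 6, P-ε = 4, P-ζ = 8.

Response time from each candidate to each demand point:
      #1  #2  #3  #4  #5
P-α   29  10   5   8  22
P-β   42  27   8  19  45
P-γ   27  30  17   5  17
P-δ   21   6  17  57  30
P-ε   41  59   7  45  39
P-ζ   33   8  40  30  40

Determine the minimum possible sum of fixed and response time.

69

Open {P-α, P-γ, P-δ}: assign each demand point to its cheapest open site.
  #1→P-δ 21, #2→P-δ 6, #3→P-α 5, #4→P-γ 5, #5→P-γ 17
  response time 54, fixed 15 → total 69.
Compare {P-γ, P-δ, P-ε}: response time 56 + fixed 15 = 71.
Compare {P-α, P-δ}: response time 62 + fixed 10 = 72.
Compare {P-α, P-γ}: response time 64 + fixed 9 = 73.
All other subsets cost ≥ 71. Minimum total cost: 69.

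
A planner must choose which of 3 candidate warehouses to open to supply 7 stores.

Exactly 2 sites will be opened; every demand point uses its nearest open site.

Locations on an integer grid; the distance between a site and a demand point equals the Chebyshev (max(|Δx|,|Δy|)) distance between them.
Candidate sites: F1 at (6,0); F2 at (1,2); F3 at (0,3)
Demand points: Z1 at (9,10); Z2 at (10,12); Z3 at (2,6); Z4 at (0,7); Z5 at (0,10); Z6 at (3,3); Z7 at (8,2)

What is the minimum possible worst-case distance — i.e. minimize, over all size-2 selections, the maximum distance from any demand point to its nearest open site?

10

Open {F1, F2}.
  Farthest demand point is Z2 at distance 10 (to F2); all others are ≤ 10.
With {F1, F3} the worst case is 10.
With {F2, F3} the worst case is 10.
No size-2 selection achieves below 10.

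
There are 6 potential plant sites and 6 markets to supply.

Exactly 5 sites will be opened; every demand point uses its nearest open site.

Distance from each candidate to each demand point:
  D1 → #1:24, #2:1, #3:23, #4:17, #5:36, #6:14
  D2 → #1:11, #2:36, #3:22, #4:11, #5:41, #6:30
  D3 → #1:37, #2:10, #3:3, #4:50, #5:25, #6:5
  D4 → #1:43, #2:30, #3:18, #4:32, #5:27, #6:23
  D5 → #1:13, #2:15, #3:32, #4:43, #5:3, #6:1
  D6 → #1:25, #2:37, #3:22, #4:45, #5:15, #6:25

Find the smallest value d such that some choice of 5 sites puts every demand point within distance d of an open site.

Open {D1, D2, D3, D4, D5}.
  Farthest demand point is #1 at distance 11 (to D2); all others are ≤ 11.
With {D1, D2, D3, D5, D6} the worst case is 11.
With {D2, D3, D4, D5, D6} the worst case is 11.
No size-5 selection achieves below 11.

11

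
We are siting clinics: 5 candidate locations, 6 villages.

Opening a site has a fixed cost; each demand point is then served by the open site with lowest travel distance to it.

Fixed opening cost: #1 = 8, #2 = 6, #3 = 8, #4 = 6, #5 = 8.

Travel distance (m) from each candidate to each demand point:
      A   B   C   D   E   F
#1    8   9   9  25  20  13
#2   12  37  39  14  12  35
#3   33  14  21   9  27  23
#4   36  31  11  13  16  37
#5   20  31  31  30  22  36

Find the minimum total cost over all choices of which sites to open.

Open {#1, #2}: assign each demand point to its cheapest open site.
  A→#1 8, B→#1 9, C→#1 9, D→#2 14, E→#2 12, F→#1 13
  travel distance 65, fixed 14 → total 79.
Compare {#1, #4}: travel distance 68 + fixed 14 = 82.
Compare {#1, #2, #3}: travel distance 60 + fixed 22 = 82.
Compare {#1, #3}: travel distance 68 + fixed 16 = 84.
All other subsets cost ≥ 82. Minimum total cost: 79.

79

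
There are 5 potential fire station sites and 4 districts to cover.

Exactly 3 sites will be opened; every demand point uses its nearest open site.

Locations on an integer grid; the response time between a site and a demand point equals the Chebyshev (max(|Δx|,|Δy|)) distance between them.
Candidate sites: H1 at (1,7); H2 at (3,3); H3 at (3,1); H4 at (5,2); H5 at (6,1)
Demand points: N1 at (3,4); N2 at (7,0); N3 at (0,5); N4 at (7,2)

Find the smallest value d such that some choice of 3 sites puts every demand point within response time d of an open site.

2

Open {H1, H2, H4}.
  Farthest demand point is N2 at response time 2 (to H4); all others are ≤ 2.
With {H1, H2, H5} the worst case is 2.
With {H1, H3, H4} the worst case is 2.
No size-3 selection achieves below 2.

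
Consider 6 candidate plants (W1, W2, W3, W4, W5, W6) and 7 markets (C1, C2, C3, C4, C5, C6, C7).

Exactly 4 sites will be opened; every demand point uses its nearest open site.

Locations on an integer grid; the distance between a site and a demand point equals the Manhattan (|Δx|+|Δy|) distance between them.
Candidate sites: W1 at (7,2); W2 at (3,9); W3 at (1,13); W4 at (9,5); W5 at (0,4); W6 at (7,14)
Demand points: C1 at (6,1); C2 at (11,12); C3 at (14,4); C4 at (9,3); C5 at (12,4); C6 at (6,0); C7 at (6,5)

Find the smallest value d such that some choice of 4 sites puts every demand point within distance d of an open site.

6

Open {W1, W2, W4, W6}.
  Farthest demand point is C2 at distance 6 (to W6); all others are ≤ 6.
With {W1, W3, W4, W6} the worst case is 6.
With {W1, W4, W5, W6} the worst case is 6.
No size-4 selection achieves below 6.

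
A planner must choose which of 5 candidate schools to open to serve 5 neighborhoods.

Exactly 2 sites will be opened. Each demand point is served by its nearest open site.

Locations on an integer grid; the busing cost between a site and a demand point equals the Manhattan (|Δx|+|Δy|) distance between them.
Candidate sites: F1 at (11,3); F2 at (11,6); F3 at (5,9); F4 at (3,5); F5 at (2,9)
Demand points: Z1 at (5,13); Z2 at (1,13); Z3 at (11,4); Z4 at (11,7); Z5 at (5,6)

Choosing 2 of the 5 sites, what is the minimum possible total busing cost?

18

Open {F2, F3}.
  Z1→F3 4, Z2→F3 8, Z3→F2 2, Z4→F2 1, Z5→F3 3  ⇒ total 18.
Compare {F1, F3}: total 20.
Compare {F2, F5}: total 21.
No size-2 selection does better; minimum is 18.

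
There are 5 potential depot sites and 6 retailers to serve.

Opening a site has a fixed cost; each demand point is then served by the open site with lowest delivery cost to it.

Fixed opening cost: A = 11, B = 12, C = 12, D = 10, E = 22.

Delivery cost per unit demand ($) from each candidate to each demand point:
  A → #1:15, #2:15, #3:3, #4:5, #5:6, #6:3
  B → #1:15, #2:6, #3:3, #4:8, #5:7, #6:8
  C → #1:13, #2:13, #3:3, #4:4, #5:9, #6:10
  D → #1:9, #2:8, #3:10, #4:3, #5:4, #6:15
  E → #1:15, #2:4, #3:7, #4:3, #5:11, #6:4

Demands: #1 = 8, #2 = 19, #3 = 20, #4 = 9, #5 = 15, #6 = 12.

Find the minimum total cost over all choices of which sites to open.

Open {A, D, E}: assign each demand point to its cheapest open site.
  #1→D 8×9=72, #2→E 19×4=76, #3→A 20×3=60, #4→D 9×3=27, #5→D 15×4=60, #6→A 12×3=36
  delivery cost 331, fixed 43 → total 374.
Compare {A, B, D, E}: delivery cost 331 + fixed 55 = 386.
Compare {A, C, D, E}: delivery cost 331 + fixed 55 = 386.
Compare {B, D, E}: delivery cost 343 + fixed 44 = 387.
All other subsets cost ≥ 386. Minimum total cost: 374.

374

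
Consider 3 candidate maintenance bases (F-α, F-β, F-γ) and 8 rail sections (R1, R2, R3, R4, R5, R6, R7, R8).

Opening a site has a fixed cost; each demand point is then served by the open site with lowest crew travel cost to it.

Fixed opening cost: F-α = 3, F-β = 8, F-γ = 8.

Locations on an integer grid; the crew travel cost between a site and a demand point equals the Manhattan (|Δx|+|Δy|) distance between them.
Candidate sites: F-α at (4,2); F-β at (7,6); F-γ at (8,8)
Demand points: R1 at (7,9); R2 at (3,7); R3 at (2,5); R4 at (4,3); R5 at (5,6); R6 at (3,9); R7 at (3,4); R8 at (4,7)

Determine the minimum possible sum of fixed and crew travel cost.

Open {F-α, F-β}: assign each demand point to its cheapest open site.
  R1→F-β 3, R2→F-β 5, R3→F-α 5, R4→F-α 1, R5→F-β 2, R6→F-β 7, R7→F-α 3, R8→F-β 4
  crew travel cost 30, fixed 11 → total 41.
Compare {F-α, F-γ}: crew travel cost 33 + fixed 11 = 44.
Compare {F-α}: crew travel cost 43 + fixed 3 = 46.
Compare {F-β}: crew travel cost 39 + fixed 8 = 47.
All other subsets cost ≥ 44. Minimum total cost: 41.

41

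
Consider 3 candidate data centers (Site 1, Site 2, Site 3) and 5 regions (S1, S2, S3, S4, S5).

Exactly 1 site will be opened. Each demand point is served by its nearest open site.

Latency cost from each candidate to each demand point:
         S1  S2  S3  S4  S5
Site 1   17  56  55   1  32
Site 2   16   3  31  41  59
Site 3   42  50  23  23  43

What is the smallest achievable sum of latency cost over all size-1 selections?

Open {Site 2}.
  S1→Site 2 16, S2→Site 2 3, S3→Site 2 31, S4→Site 2 41, S5→Site 2 59  ⇒ total 150.
Compare {Site 1}: total 161.
Compare {Site 3}: total 181.

150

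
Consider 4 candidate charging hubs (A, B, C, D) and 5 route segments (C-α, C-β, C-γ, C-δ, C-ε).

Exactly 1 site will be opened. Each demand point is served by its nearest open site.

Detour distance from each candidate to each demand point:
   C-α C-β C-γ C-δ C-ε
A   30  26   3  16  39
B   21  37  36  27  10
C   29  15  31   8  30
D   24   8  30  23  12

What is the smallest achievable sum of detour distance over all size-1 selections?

Open {D}.
  C-α→D 24, C-β→D 8, C-γ→D 30, C-δ→D 23, C-ε→D 12  ⇒ total 97.
Compare {C}: total 113.
Compare {A}: total 114.
No size-1 selection does better; minimum is 97.

97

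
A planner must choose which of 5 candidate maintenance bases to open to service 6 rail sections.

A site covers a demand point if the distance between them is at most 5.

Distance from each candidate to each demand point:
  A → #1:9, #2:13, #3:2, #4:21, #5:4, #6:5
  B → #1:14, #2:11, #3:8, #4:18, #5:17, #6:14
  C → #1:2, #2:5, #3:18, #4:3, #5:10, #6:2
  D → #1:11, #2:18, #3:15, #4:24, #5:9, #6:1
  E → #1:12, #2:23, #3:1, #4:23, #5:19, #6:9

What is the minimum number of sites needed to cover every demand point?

2

Coverage sets (demand points within 5 of each site):
  A: {#3, #5, #6}
  B: {}
  C: {#1, #2, #4, #6}
  D: {#6}
  E: {#3}
No single site covers all 6 demand points.
But {A, C} covers everything, so the minimum is 2.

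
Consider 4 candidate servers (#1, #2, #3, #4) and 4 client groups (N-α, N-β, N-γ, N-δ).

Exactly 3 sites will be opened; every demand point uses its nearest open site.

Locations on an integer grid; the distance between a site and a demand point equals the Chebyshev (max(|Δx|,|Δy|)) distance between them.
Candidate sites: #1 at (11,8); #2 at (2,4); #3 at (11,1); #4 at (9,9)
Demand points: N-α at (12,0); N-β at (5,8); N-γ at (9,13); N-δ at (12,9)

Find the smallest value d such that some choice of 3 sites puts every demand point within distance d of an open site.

Open {#1, #3, #4}.
  Farthest demand point is N-β at distance 4 (to #4); all others are ≤ 4.
With {#2, #3, #4} the worst case is 4.
With {#1, #2, #3} the worst case is 5.
No size-3 selection achieves below 4.

4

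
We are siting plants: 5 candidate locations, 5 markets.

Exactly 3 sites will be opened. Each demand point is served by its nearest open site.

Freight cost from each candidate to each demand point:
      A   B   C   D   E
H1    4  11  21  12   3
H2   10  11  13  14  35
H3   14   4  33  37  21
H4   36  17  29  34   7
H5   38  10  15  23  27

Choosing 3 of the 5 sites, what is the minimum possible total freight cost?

36

Open {H1, H2, H3}.
  A→H1 4, B→H3 4, C→H2 13, D→H1 12, E→H1 3  ⇒ total 36.
Compare {H1, H3, H5}: total 38.
Compare {H1, H2, H5}: total 42.
No size-3 selection does better; minimum is 36.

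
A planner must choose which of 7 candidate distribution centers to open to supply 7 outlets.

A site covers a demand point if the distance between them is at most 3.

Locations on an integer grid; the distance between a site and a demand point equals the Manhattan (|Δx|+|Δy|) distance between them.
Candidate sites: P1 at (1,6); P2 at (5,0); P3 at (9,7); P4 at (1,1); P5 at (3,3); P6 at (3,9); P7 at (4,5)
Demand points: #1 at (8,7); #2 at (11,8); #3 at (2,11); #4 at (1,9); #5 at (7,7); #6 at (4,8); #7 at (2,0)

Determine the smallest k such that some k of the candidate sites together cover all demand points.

Coverage sets (demand points within 3 of each site):
  P1: {#4}
  P2: {#7}
  P3: {#1, #2, #5}
  P4: {#7}
  P5: {}
  P6: {#3, #4, #6}
  P7: {#6}
No 2 sites suffice: every size-2 union leaves at least one demand point uncovered.
But {P2, P3, P6} covers everything, so the minimum is 3.

3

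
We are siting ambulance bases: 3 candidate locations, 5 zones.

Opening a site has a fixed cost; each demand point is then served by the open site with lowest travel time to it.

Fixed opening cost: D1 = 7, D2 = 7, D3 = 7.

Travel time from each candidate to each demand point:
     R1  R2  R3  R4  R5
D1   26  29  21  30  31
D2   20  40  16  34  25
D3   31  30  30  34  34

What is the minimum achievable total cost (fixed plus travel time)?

134

Open {D1, D2}: assign each demand point to its cheapest open site.
  R1→D2 20, R2→D1 29, R3→D2 16, R4→D1 30, R5→D2 25
  travel time 120, fixed 14 → total 134.
Compare {D2, D3}: travel time 125 + fixed 14 = 139.
Compare {D1, D2, D3}: travel time 120 + fixed 21 = 141.
Compare {D2}: travel time 135 + fixed 7 = 142.
All other subsets cost ≥ 139. Minimum total cost: 134.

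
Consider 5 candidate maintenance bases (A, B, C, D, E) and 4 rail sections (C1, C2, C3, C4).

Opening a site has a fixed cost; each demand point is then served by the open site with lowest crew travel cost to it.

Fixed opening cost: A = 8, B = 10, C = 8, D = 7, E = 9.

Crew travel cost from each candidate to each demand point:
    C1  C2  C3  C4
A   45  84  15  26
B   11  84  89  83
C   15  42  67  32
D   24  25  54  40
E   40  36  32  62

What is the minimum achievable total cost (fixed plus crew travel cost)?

Open {A, B, D}: assign each demand point to its cheapest open site.
  C1→B 11, C2→D 25, C3→A 15, C4→A 26
  crew travel cost 77, fixed 25 → total 102.
Compare {A, C, D}: crew travel cost 81 + fixed 23 = 104.
Compare {A, D}: crew travel cost 90 + fixed 15 = 105.
Compare {A, B, C, D}: crew travel cost 77 + fixed 33 = 110.
All other subsets cost ≥ 104. Minimum total cost: 102.

102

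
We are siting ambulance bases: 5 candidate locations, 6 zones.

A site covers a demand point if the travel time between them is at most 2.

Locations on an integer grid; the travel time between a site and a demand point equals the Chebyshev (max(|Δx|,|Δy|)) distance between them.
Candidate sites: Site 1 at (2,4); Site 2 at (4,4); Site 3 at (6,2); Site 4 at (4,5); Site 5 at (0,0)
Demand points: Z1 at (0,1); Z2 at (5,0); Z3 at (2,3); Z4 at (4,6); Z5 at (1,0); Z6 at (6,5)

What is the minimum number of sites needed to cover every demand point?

3

Coverage sets (demand points within 2 of each site):
  Site 1: {Z3, Z4}
  Site 2: {Z3, Z4, Z6}
  Site 3: {Z2}
  Site 4: {Z3, Z4, Z6}
  Site 5: {Z1, Z5}
No 2 sites suffice: every size-2 union leaves at least one demand point uncovered.
But {Site 2, Site 3, Site 5} covers everything, so the minimum is 3.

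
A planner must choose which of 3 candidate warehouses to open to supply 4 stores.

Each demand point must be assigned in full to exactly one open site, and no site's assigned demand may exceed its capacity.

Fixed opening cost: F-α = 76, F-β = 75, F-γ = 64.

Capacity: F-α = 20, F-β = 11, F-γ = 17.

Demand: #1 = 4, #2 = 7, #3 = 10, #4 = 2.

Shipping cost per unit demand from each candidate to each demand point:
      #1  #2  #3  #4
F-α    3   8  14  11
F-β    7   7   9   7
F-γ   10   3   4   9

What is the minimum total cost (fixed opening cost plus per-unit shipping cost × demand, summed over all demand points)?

Open {F-α, F-γ}; cheapest assignment that respects the capacities:
  F-α (cap 20, load 6): #1, #4 — cost 4×3 + 2×11 = 34
  F-γ (cap 17, load 17): #2, #3 — cost 7×3 + 10×4 = 61
  Shipping 95, fixed 140 → total 235.
  Any other capacity-feasible assignment to {F-α, F-γ} ships for at least 95.
Compare {F-β, F-γ}: its best feasible assignment gives total 242.
Compare {F-α, F-β, F-γ}: its best feasible assignment gives total 302.
Every other set of open sites that can feasibly serve all demand totals ≥ 242 even under its best assignment. Minimum: 235.

235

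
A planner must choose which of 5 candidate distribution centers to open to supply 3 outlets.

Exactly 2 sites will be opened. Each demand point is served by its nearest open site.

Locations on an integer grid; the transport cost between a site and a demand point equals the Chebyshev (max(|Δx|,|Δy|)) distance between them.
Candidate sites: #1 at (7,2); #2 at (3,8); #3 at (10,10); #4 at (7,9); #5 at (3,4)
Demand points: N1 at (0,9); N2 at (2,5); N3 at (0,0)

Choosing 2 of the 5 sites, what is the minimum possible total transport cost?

Open {#2, #5}.
  N1→#2 3, N2→#5 1, N3→#5 4  ⇒ total 8.
Compare {#1, #5}: total 10.
Compare {#3, #5}: total 10.
No size-2 selection does better; minimum is 8.

8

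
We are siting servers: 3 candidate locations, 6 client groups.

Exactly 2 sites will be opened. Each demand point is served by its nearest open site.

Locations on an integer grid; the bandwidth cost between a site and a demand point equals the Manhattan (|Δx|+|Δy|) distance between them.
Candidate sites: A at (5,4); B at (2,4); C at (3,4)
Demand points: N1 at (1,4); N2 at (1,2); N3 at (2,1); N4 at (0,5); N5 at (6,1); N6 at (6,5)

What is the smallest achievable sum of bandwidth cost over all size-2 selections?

Open {A, B}.
  N1→B 1, N2→B 3, N3→B 3, N4→B 3, N5→A 4, N6→A 2  ⇒ total 16.
Compare {A, C}: total 20.
Compare {B, C}: total 20.

16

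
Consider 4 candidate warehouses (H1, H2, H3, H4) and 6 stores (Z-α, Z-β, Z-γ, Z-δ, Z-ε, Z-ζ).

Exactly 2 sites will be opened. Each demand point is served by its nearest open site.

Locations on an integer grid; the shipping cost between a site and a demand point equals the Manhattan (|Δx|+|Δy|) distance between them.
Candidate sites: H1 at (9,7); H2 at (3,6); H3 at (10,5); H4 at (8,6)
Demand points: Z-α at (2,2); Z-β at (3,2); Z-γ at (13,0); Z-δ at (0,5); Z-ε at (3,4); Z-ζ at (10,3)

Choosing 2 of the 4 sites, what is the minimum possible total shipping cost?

25

Open {H2, H3}.
  Z-α→H2 5, Z-β→H2 4, Z-γ→H3 8, Z-δ→H2 4, Z-ε→H2 2, Z-ζ→H3 2  ⇒ total 25.
Compare {H1, H2}: total 31.
Compare {H2, H4}: total 31.
No size-2 selection does better; minimum is 25.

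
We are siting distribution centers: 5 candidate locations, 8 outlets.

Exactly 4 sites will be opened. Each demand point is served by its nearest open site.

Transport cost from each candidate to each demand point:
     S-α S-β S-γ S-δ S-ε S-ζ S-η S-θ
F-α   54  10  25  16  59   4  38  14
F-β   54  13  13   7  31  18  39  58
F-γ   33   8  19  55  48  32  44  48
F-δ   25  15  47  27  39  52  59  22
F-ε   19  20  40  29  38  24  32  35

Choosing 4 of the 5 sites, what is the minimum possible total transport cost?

Open {F-α, F-β, F-γ, F-ε}.
  S-α→F-ε 19, S-β→F-γ 8, S-γ→F-β 13, S-δ→F-β 7, S-ε→F-β 31, S-ζ→F-α 4, S-η→F-ε 32, S-θ→F-α 14  ⇒ total 128.
Compare {F-α, F-β, F-δ, F-ε}: total 130.
Compare {F-α, F-β, F-γ, F-δ}: total 140.
No size-4 selection does better; minimum is 128.

128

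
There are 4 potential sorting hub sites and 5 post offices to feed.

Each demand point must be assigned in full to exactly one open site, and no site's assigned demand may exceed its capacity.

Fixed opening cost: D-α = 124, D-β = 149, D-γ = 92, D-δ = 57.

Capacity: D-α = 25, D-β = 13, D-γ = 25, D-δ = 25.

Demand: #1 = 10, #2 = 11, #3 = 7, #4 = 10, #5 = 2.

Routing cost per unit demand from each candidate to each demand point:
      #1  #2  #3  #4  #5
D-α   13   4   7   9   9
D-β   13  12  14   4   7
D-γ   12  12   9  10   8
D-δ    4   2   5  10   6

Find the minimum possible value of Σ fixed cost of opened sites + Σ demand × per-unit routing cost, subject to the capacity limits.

386

Open {D-γ, D-δ}; cheapest assignment that respects the capacities:
  D-γ (cap 25, load 17): #3, #4 — cost 7×9 + 10×10 = 163
  D-δ (cap 25, load 23): #1, #2, #5 — cost 10×4 + 11×2 + 2×6 = 74
  Shipping 237, fixed 149 → total 386.
  Any other capacity-feasible assignment to {D-γ, D-δ} ships for at least 237.
Compare {D-α, D-δ}: its best feasible assignment gives total 394.
Compare {D-β, D-γ, D-δ}: its best feasible assignment gives total 475.
Every other set of open sites that can feasibly serve all demand totals ≥ 394 even under its best assignment. Minimum: 386.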